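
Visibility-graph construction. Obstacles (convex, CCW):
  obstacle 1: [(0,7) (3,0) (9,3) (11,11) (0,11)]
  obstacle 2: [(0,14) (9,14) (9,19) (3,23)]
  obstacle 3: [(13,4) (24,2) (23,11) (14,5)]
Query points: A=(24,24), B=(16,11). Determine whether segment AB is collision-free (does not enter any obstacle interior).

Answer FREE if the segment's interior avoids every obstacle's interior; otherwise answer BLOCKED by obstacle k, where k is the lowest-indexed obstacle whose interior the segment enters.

FREE

Obstacle 1 [(0,7) (3,0) (9,3) (11,11) (0,11)]:
  edge (0,7)–(3,0): clear
  edge (3,0)–(9,3): clear
  edge (9,3)–(11,11): clear
  edge (11,11)–(0,11): clear
  edge (0,11)–(0,7): clear
  midpoint (20,35/2) outside
  → clear
Obstacle 2 [(0,14) (9,14) (9,19) (3,23)]:
  edge (0,14)–(9,14): clear
  edge (9,14)–(9,19): clear
  edge (9,19)–(3,23): clear
  edge (3,23)–(0,14): clear
  midpoint (20,35/2) outside
  → clear
Obstacle 3 [(13,4) (24,2) (23,11) (14,5)]:
  edge (13,4)–(24,2): clear
  edge (24,2)–(23,11): clear
  edge (23,11)–(14,5): clear
  edge (14,5)–(13,4): clear
  midpoint (20,35/2) outside
  → clear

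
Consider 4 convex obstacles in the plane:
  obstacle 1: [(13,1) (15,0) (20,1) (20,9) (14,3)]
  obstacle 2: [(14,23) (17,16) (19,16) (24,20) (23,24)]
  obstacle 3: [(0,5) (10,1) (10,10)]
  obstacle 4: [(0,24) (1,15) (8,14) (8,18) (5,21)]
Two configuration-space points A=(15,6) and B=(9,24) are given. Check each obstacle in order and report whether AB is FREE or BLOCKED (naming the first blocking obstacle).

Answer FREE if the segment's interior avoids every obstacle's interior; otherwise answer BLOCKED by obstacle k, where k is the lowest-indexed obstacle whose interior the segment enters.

FREE

Obstacle 1 [(13,1) (15,0) (20,1) (20,9) (14,3)]:
  edge (13,1)–(15,0): clear
  edge (15,0)–(20,1): clear
  edge (20,1)–(20,9): clear
  edge (20,9)–(14,3): clear
  edge (14,3)–(13,1): clear
  midpoint (12,15) outside
  → clear
Obstacle 2 [(14,23) (17,16) (19,16) (24,20) (23,24)]:
  edge (14,23)–(17,16): clear
  edge (17,16)–(19,16): clear
  edge (19,16)–(24,20): clear
  edge (24,20)–(23,24): clear
  edge (23,24)–(14,23): clear
  midpoint (12,15) outside
  → clear
Obstacle 3 [(0,5) (10,1) (10,10)]:
  edge (0,5)–(10,1): clear
  edge (10,1)–(10,10): clear
  edge (10,10)–(0,5): clear
  midpoint (12,15) outside
  → clear
Obstacle 4 [(0,24) (1,15) (8,14) (8,18) (5,21)]:
  edge (0,24)–(1,15): clear
  edge (1,15)–(8,14): clear
  edge (8,14)–(8,18): clear
  edge (8,18)–(5,21): clear
  edge (5,21)–(0,24): clear
  midpoint (12,15) outside
  → clear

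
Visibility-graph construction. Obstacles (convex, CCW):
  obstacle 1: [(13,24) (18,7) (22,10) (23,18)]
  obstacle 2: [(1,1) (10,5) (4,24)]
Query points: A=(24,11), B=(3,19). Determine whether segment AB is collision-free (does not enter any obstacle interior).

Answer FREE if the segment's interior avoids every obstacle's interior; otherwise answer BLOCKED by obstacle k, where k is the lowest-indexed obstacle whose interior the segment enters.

Obstacle 1 [(13,24) (18,7) (22,10) (23,18)]:
  edge (13,24)–(18,7): crosses AB
  edge (18,7)–(22,10): clear
  edge (22,10)–(23,18): crosses AB
  edge (23,18)–(13,24): clear
  → BLOCKED
Obstacle 2 [(1,1) (10,5) (4,24)]:
  edge (1,1)–(10,5): clear
  edge (10,5)–(4,24): crosses AB
  edge (4,24)–(1,1): crosses AB
  → BLOCKED

BLOCKED by obstacle 1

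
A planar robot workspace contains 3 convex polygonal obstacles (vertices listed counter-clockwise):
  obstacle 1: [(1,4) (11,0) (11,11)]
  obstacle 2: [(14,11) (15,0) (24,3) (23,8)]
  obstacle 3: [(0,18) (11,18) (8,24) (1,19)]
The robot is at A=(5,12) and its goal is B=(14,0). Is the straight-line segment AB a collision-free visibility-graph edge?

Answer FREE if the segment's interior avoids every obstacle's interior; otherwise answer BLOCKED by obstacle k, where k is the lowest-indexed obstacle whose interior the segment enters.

Obstacle 1 [(1,4) (11,0) (11,11)]:
  edge (1,4)–(11,0): clear
  edge (11,0)–(11,11): crosses AB
  edge (11,11)–(1,4): crosses AB
  → BLOCKED
Obstacle 2 [(14,11) (15,0) (24,3) (23,8)]:
  edge (14,11)–(15,0): clear
  edge (15,0)–(24,3): clear
  edge (24,3)–(23,8): clear
  edge (23,8)–(14,11): clear
  midpoint (19/2,6) outside
  → clear
Obstacle 3 [(0,18) (11,18) (8,24) (1,19)]:
  edge (0,18)–(11,18): clear
  edge (11,18)–(8,24): clear
  edge (8,24)–(1,19): clear
  edge (1,19)–(0,18): clear
  midpoint (19/2,6) outside
  → clear

BLOCKED by obstacle 1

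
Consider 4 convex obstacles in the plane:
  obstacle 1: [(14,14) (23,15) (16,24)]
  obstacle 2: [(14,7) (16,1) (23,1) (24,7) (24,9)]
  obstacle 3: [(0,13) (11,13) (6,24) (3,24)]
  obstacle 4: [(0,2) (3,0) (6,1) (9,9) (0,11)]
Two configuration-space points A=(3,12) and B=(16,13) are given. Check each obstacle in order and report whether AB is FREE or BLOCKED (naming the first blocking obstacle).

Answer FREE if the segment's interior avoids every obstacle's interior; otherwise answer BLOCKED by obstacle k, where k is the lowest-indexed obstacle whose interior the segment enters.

Obstacle 1 [(14,14) (23,15) (16,24)]:
  edge (14,14)–(23,15): clear
  edge (23,15)–(16,24): clear
  edge (16,24)–(14,14): clear
  midpoint (19/2,25/2) outside
  → clear
Obstacle 2 [(14,7) (16,1) (23,1) (24,7) (24,9)]:
  edge (14,7)–(16,1): clear
  edge (16,1)–(23,1): clear
  edge (23,1)–(24,7): clear
  edge (24,7)–(24,9): clear
  edge (24,9)–(14,7): clear
  midpoint (19/2,25/2) outside
  → clear
Obstacle 3 [(0,13) (11,13) (6,24) (3,24)]:
  edge (0,13)–(11,13): clear
  edge (11,13)–(6,24): clear
  edge (6,24)–(3,24): clear
  edge (3,24)–(0,13): clear
  midpoint (19/2,25/2) outside
  → clear
Obstacle 4 [(0,2) (3,0) (6,1) (9,9) (0,11)]:
  edge (0,2)–(3,0): clear
  edge (3,0)–(6,1): clear
  edge (6,1)–(9,9): clear
  edge (9,9)–(0,11): clear
  edge (0,11)–(0,2): clear
  midpoint (19/2,25/2) outside
  → clear

FREE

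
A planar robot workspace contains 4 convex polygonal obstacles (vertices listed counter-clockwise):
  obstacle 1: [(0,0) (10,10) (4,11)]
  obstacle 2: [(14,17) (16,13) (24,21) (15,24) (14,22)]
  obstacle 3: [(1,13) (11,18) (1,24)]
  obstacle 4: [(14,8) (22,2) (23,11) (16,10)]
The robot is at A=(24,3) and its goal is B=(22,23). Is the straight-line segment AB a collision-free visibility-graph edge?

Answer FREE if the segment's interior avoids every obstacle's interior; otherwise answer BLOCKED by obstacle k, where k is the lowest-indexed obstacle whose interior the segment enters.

Obstacle 1 [(0,0) (10,10) (4,11)]:
  edge (0,0)–(10,10): clear
  edge (10,10)–(4,11): clear
  edge (4,11)–(0,0): clear
  midpoint (23,13) outside
  → clear
Obstacle 2 [(14,17) (16,13) (24,21) (15,24) (14,22)]:
  edge (14,17)–(16,13): clear
  edge (16,13)–(24,21): crosses AB
  edge (24,21)–(15,24): crosses AB
  edge (15,24)–(14,22): clear
  edge (14,22)–(14,17): clear
  → BLOCKED
Obstacle 3 [(1,13) (11,18) (1,24)]:
  edge (1,13)–(11,18): clear
  edge (11,18)–(1,24): clear
  edge (1,24)–(1,13): clear
  midpoint (23,13) outside
  → clear
Obstacle 4 [(14,8) (22,2) (23,11) (16,10)]:
  edge (14,8)–(22,2): clear
  edge (22,2)–(23,11): clear
  edge (23,11)–(16,10): clear
  edge (16,10)–(14,8): clear
  midpoint (23,13) outside
  → clear

BLOCKED by obstacle 2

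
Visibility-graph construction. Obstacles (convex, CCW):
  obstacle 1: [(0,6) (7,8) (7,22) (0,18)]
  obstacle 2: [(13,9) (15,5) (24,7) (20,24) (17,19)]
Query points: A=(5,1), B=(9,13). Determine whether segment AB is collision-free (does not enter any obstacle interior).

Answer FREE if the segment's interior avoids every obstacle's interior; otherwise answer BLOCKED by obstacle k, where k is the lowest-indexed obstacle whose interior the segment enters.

FREE

Obstacle 1 [(0,6) (7,8) (7,22) (0,18)]:
  edge (0,6)–(7,8): clear
  edge (7,8)–(7,22): clear
  edge (7,22)–(0,18): clear
  edge (0,18)–(0,6): clear
  midpoint (7,7) outside
  → clear
Obstacle 2 [(13,9) (15,5) (24,7) (20,24) (17,19)]:
  edge (13,9)–(15,5): clear
  edge (15,5)–(24,7): clear
  edge (24,7)–(20,24): clear
  edge (20,24)–(17,19): clear
  edge (17,19)–(13,9): clear
  midpoint (7,7) outside
  → clear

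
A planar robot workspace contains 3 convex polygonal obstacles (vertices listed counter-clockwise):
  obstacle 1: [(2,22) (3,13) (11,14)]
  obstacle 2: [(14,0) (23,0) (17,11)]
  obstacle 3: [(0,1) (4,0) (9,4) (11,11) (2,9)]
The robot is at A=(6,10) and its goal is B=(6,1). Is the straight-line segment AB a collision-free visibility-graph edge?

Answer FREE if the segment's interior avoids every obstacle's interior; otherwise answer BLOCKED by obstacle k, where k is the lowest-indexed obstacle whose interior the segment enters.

BLOCKED by obstacle 3

Obstacle 1 [(2,22) (3,13) (11,14)]:
  edge (2,22)–(3,13): clear
  edge (3,13)–(11,14): clear
  edge (11,14)–(2,22): clear
  midpoint (6,11/2) outside
  → clear
Obstacle 2 [(14,0) (23,0) (17,11)]:
  edge (14,0)–(23,0): clear
  edge (23,0)–(17,11): clear
  edge (17,11)–(14,0): clear
  midpoint (6,11/2) outside
  → clear
Obstacle 3 [(0,1) (4,0) (9,4) (11,11) (2,9)]:
  edge (0,1)–(4,0): clear
  edge (4,0)–(9,4): crosses AB
  edge (9,4)–(11,11): clear
  edge (11,11)–(2,9): crosses AB
  edge (2,9)–(0,1): clear
  → BLOCKED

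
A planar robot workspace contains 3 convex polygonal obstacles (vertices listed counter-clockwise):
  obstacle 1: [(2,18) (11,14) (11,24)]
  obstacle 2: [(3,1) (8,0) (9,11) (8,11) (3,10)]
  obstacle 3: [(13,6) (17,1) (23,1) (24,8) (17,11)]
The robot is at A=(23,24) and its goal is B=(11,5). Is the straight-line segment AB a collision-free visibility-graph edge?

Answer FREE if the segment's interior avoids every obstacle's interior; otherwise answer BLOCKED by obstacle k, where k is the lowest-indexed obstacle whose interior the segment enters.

Obstacle 1 [(2,18) (11,14) (11,24)]:
  edge (2,18)–(11,14): clear
  edge (11,14)–(11,24): clear
  edge (11,24)–(2,18): clear
  midpoint (17,29/2) outside
  → clear
Obstacle 2 [(3,1) (8,0) (9,11) (8,11) (3,10)]:
  edge (3,1)–(8,0): clear
  edge (8,0)–(9,11): clear
  edge (9,11)–(8,11): clear
  edge (8,11)–(3,10): clear
  edge (3,10)–(3,1): clear
  midpoint (17,29/2) outside
  → clear
Obstacle 3 [(13,6) (17,1) (23,1) (24,8) (17,11)]:
  edge (13,6)–(17,1): clear
  edge (17,1)–(23,1): clear
  edge (23,1)–(24,8): clear
  edge (24,8)–(17,11): clear
  edge (17,11)–(13,6): clear
  midpoint (17,29/2) outside
  → clear

FREE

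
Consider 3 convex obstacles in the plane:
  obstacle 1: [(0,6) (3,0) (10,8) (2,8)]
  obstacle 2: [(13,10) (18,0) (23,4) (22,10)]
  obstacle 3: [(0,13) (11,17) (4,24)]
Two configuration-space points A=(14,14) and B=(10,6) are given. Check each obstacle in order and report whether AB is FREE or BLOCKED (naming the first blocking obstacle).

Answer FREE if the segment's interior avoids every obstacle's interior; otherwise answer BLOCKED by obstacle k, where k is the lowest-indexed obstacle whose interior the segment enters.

Obstacle 1 [(0,6) (3,0) (10,8) (2,8)]:
  edge (0,6)–(3,0): clear
  edge (3,0)–(10,8): clear
  edge (10,8)–(2,8): clear
  edge (2,8)–(0,6): clear
  midpoint (12,10) outside
  → clear
Obstacle 2 [(13,10) (18,0) (23,4) (22,10)]:
  edge (13,10)–(18,0): clear
  edge (18,0)–(23,4): clear
  edge (23,4)–(22,10): clear
  edge (22,10)–(13,10): clear
  midpoint (12,10) outside
  → clear
Obstacle 3 [(0,13) (11,17) (4,24)]:
  edge (0,13)–(11,17): clear
  edge (11,17)–(4,24): clear
  edge (4,24)–(0,13): clear
  midpoint (12,10) outside
  → clear

FREE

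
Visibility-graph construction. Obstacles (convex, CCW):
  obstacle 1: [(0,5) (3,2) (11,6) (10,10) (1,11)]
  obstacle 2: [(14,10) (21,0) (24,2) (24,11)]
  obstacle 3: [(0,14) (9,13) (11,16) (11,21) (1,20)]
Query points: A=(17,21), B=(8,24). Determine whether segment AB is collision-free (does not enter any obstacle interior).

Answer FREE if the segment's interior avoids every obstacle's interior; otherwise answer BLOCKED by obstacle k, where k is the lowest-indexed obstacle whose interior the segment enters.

FREE

Obstacle 1 [(0,5) (3,2) (11,6) (10,10) (1,11)]:
  edge (0,5)–(3,2): clear
  edge (3,2)–(11,6): clear
  edge (11,6)–(10,10): clear
  edge (10,10)–(1,11): clear
  edge (1,11)–(0,5): clear
  midpoint (25/2,45/2) outside
  → clear
Obstacle 2 [(14,10) (21,0) (24,2) (24,11)]:
  edge (14,10)–(21,0): clear
  edge (21,0)–(24,2): clear
  edge (24,2)–(24,11): clear
  edge (24,11)–(14,10): clear
  midpoint (25/2,45/2) outside
  → clear
Obstacle 3 [(0,14) (9,13) (11,16) (11,21) (1,20)]:
  edge (0,14)–(9,13): clear
  edge (9,13)–(11,16): clear
  edge (11,16)–(11,21): clear
  edge (11,21)–(1,20): clear
  edge (1,20)–(0,14): clear
  midpoint (25/2,45/2) outside
  → clear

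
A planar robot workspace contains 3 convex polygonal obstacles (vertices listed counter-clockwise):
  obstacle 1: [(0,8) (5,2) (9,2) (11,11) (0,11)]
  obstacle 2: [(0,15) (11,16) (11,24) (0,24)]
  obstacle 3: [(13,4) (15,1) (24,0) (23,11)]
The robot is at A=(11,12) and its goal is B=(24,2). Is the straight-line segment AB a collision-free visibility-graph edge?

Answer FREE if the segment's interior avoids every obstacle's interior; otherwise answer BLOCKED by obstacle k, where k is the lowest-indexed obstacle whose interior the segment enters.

BLOCKED by obstacle 3

Obstacle 1 [(0,8) (5,2) (9,2) (11,11) (0,11)]:
  edge (0,8)–(5,2): clear
  edge (5,2)–(9,2): clear
  edge (9,2)–(11,11): clear
  edge (11,11)–(0,11): clear
  edge (0,11)–(0,8): clear
  midpoint (35/2,7) outside
  → clear
Obstacle 2 [(0,15) (11,16) (11,24) (0,24)]:
  edge (0,15)–(11,16): clear
  edge (11,16)–(11,24): clear
  edge (11,24)–(0,24): clear
  edge (0,24)–(0,15): clear
  midpoint (35/2,7) outside
  → clear
Obstacle 3 [(13,4) (15,1) (24,0) (23,11)]:
  edge (13,4)–(15,1): clear
  edge (15,1)–(24,0): clear
  edge (24,0)–(23,11): crosses AB
  edge (23,11)–(13,4): crosses AB
  → BLOCKED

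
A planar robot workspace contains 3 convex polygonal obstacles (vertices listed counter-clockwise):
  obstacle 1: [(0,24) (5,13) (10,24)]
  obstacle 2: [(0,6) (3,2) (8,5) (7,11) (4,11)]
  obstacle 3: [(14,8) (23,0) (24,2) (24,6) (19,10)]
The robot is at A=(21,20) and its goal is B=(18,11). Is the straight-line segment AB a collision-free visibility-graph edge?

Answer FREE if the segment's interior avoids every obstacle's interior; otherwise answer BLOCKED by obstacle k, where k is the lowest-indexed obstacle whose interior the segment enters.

Obstacle 1 [(0,24) (5,13) (10,24)]:
  edge (0,24)–(5,13): clear
  edge (5,13)–(10,24): clear
  edge (10,24)–(0,24): clear
  midpoint (39/2,31/2) outside
  → clear
Obstacle 2 [(0,6) (3,2) (8,5) (7,11) (4,11)]:
  edge (0,6)–(3,2): clear
  edge (3,2)–(8,5): clear
  edge (8,5)–(7,11): clear
  edge (7,11)–(4,11): clear
  edge (4,11)–(0,6): clear
  midpoint (39/2,31/2) outside
  → clear
Obstacle 3 [(14,8) (23,0) (24,2) (24,6) (19,10)]:
  edge (14,8)–(23,0): clear
  edge (23,0)–(24,2): clear
  edge (24,2)–(24,6): clear
  edge (24,6)–(19,10): clear
  edge (19,10)–(14,8): clear
  midpoint (39/2,31/2) outside
  → clear

FREE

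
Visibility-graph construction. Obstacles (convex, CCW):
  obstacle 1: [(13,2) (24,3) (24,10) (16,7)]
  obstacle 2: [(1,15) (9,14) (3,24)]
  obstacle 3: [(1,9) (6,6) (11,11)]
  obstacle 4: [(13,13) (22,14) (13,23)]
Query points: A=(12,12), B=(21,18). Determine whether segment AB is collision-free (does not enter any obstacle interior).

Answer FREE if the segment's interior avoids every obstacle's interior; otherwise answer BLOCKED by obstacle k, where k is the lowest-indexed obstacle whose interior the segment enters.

Obstacle 1 [(13,2) (24,3) (24,10) (16,7)]:
  edge (13,2)–(24,3): clear
  edge (24,3)–(24,10): clear
  edge (24,10)–(16,7): clear
  edge (16,7)–(13,2): clear
  midpoint (33/2,15) outside
  → clear
Obstacle 2 [(1,15) (9,14) (3,24)]:
  edge (1,15)–(9,14): clear
  edge (9,14)–(3,24): clear
  edge (3,24)–(1,15): clear
  midpoint (33/2,15) outside
  → clear
Obstacle 3 [(1,9) (6,6) (11,11)]:
  edge (1,9)–(6,6): clear
  edge (6,6)–(11,11): clear
  edge (11,11)–(1,9): clear
  midpoint (33/2,15) outside
  → clear
Obstacle 4 [(13,13) (22,14) (13,23)]:
  edge (13,13)–(22,14): crosses AB
  edge (22,14)–(13,23): crosses AB
  edge (13,23)–(13,13): clear
  → BLOCKED

BLOCKED by obstacle 4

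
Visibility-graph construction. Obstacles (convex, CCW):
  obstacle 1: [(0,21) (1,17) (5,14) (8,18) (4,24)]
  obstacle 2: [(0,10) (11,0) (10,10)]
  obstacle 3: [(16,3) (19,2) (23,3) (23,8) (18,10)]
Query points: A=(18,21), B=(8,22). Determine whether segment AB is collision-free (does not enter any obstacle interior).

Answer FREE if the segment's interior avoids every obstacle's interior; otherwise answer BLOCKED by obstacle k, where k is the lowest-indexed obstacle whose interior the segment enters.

FREE

Obstacle 1 [(0,21) (1,17) (5,14) (8,18) (4,24)]:
  edge (0,21)–(1,17): clear
  edge (1,17)–(5,14): clear
  edge (5,14)–(8,18): clear
  edge (8,18)–(4,24): clear
  edge (4,24)–(0,21): clear
  midpoint (13,43/2) outside
  → clear
Obstacle 2 [(0,10) (11,0) (10,10)]:
  edge (0,10)–(11,0): clear
  edge (11,0)–(10,10): clear
  edge (10,10)–(0,10): clear
  midpoint (13,43/2) outside
  → clear
Obstacle 3 [(16,3) (19,2) (23,3) (23,8) (18,10)]:
  edge (16,3)–(19,2): clear
  edge (19,2)–(23,3): clear
  edge (23,3)–(23,8): clear
  edge (23,8)–(18,10): clear
  edge (18,10)–(16,3): clear
  midpoint (13,43/2) outside
  → clear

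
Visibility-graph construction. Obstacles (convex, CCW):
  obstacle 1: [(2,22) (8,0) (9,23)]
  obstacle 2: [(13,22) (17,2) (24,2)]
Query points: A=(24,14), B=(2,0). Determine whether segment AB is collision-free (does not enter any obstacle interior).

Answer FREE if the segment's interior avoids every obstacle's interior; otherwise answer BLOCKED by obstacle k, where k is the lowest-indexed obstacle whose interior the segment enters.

BLOCKED by obstacle 1

Obstacle 1 [(2,22) (8,0) (9,23)]:
  edge (2,22)–(8,0): crosses AB
  edge (8,0)–(9,23): crosses AB
  edge (9,23)–(2,22): clear
  → BLOCKED
Obstacle 2 [(13,22) (17,2) (24,2)]:
  edge (13,22)–(17,2): crosses AB
  edge (17,2)–(24,2): clear
  edge (24,2)–(13,22): crosses AB
  → BLOCKED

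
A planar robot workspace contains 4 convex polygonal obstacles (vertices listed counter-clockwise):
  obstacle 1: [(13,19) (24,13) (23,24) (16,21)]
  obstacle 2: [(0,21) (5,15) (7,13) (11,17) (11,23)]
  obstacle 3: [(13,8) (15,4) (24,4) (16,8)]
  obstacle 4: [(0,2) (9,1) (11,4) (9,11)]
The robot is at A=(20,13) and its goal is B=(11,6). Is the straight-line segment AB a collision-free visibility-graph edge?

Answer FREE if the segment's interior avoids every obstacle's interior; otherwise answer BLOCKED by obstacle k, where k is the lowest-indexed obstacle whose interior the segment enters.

BLOCKED by obstacle 3

Obstacle 1 [(13,19) (24,13) (23,24) (16,21)]:
  edge (13,19)–(24,13): clear
  edge (24,13)–(23,24): clear
  edge (23,24)–(16,21): clear
  edge (16,21)–(13,19): clear
  midpoint (31/2,19/2) outside
  → clear
Obstacle 2 [(0,21) (5,15) (7,13) (11,17) (11,23)]:
  edge (0,21)–(5,15): clear
  edge (5,15)–(7,13): clear
  edge (7,13)–(11,17): clear
  edge (11,17)–(11,23): clear
  edge (11,23)–(0,21): clear
  midpoint (31/2,19/2) outside
  → clear
Obstacle 3 [(13,8) (15,4) (24,4) (16,8)]:
  edge (13,8)–(15,4): crosses AB
  edge (15,4)–(24,4): clear
  edge (24,4)–(16,8): clear
  edge (16,8)–(13,8): crosses AB
  → BLOCKED
Obstacle 4 [(0,2) (9,1) (11,4) (9,11)]:
  edge (0,2)–(9,1): clear
  edge (9,1)–(11,4): clear
  edge (11,4)–(9,11): clear
  edge (9,11)–(0,2): clear
  midpoint (31/2,19/2) outside
  → clear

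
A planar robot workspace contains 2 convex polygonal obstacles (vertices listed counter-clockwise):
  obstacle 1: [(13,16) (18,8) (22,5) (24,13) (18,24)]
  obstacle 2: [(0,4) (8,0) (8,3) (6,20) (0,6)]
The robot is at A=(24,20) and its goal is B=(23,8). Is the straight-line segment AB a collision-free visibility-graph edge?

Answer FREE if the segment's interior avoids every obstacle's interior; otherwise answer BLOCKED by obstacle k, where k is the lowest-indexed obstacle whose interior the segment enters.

Obstacle 1 [(13,16) (18,8) (22,5) (24,13) (18,24)]:
  edge (13,16)–(18,8): clear
  edge (18,8)–(22,5): clear
  edge (22,5)–(24,13): crosses AB
  edge (24,13)–(18,24): crosses AB
  edge (18,24)–(13,16): clear
  → BLOCKED
Obstacle 2 [(0,4) (8,0) (8,3) (6,20) (0,6)]:
  edge (0,4)–(8,0): clear
  edge (8,0)–(8,3): clear
  edge (8,3)–(6,20): clear
  edge (6,20)–(0,6): clear
  edge (0,6)–(0,4): clear
  midpoint (47/2,14) outside
  → clear

BLOCKED by obstacle 1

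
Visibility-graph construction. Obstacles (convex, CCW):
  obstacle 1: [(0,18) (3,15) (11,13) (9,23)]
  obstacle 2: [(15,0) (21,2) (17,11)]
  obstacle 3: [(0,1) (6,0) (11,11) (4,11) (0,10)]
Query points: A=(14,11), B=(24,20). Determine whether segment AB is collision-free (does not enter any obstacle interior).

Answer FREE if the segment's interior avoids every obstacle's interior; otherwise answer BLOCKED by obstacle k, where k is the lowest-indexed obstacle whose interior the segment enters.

FREE

Obstacle 1 [(0,18) (3,15) (11,13) (9,23)]:
  edge (0,18)–(3,15): clear
  edge (3,15)–(11,13): clear
  edge (11,13)–(9,23): clear
  edge (9,23)–(0,18): clear
  midpoint (19,31/2) outside
  → clear
Obstacle 2 [(15,0) (21,2) (17,11)]:
  edge (15,0)–(21,2): clear
  edge (21,2)–(17,11): clear
  edge (17,11)–(15,0): clear
  midpoint (19,31/2) outside
  → clear
Obstacle 3 [(0,1) (6,0) (11,11) (4,11) (0,10)]:
  edge (0,1)–(6,0): clear
  edge (6,0)–(11,11): clear
  edge (11,11)–(4,11): clear
  edge (4,11)–(0,10): clear
  edge (0,10)–(0,1): clear
  midpoint (19,31/2) outside
  → clear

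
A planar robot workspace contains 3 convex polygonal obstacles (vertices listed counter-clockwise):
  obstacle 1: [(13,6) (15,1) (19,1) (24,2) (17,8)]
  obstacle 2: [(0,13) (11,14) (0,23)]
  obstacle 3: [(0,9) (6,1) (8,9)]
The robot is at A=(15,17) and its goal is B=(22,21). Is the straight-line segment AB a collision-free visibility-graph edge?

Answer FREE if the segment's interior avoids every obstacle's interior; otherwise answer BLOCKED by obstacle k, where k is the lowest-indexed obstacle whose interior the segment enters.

Obstacle 1 [(13,6) (15,1) (19,1) (24,2) (17,8)]:
  edge (13,6)–(15,1): clear
  edge (15,1)–(19,1): clear
  edge (19,1)–(24,2): clear
  edge (24,2)–(17,8): clear
  edge (17,8)–(13,6): clear
  midpoint (37/2,19) outside
  → clear
Obstacle 2 [(0,13) (11,14) (0,23)]:
  edge (0,13)–(11,14): clear
  edge (11,14)–(0,23): clear
  edge (0,23)–(0,13): clear
  midpoint (37/2,19) outside
  → clear
Obstacle 3 [(0,9) (6,1) (8,9)]:
  edge (0,9)–(6,1): clear
  edge (6,1)–(8,9): clear
  edge (8,9)–(0,9): clear
  midpoint (37/2,19) outside
  → clear

FREE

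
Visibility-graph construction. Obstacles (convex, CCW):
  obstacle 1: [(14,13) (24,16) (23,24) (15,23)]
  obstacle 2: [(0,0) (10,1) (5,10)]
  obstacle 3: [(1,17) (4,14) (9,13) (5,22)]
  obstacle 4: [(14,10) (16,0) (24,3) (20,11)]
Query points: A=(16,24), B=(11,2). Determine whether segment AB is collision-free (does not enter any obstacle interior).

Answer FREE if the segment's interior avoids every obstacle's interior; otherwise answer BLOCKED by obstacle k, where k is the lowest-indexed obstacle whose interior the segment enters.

BLOCKED by obstacle 1

Obstacle 1 [(14,13) (24,16) (23,24) (15,23)]:
  edge (14,13)–(24,16): clear
  edge (24,16)–(23,24): clear
  edge (23,24)–(15,23): crosses AB
  edge (15,23)–(14,13): crosses AB
  → BLOCKED
Obstacle 2 [(0,0) (10,1) (5,10)]:
  edge (0,0)–(10,1): clear
  edge (10,1)–(5,10): clear
  edge (5,10)–(0,0): clear
  midpoint (27/2,13) outside
  → clear
Obstacle 3 [(1,17) (4,14) (9,13) (5,22)]:
  edge (1,17)–(4,14): clear
  edge (4,14)–(9,13): clear
  edge (9,13)–(5,22): clear
  edge (5,22)–(1,17): clear
  midpoint (27/2,13) outside
  → clear
Obstacle 4 [(14,10) (16,0) (24,3) (20,11)]:
  edge (14,10)–(16,0): clear
  edge (16,0)–(24,3): clear
  edge (24,3)–(20,11): clear
  edge (20,11)–(14,10): clear
  midpoint (27/2,13) outside
  → clear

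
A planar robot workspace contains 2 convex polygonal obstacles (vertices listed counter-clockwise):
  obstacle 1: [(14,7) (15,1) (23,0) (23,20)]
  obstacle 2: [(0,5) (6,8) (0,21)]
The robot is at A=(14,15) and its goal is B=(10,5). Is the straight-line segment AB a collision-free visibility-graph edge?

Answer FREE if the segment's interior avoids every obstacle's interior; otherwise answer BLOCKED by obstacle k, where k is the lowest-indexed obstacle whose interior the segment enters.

FREE

Obstacle 1 [(14,7) (15,1) (23,0) (23,20)]:
  edge (14,7)–(15,1): clear
  edge (15,1)–(23,0): clear
  edge (23,0)–(23,20): clear
  edge (23,20)–(14,7): clear
  midpoint (12,10) outside
  → clear
Obstacle 2 [(0,5) (6,8) (0,21)]:
  edge (0,5)–(6,8): clear
  edge (6,8)–(0,21): clear
  edge (0,21)–(0,5): clear
  midpoint (12,10) outside
  → clear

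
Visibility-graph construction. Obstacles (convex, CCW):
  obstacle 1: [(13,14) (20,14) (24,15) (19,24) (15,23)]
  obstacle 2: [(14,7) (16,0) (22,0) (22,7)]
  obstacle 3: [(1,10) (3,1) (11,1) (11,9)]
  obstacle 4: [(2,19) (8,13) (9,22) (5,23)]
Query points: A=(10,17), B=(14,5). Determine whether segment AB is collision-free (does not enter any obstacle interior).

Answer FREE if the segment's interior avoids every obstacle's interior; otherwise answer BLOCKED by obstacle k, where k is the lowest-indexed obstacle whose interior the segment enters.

FREE

Obstacle 1 [(13,14) (20,14) (24,15) (19,24) (15,23)]:
  edge (13,14)–(20,14): clear
  edge (20,14)–(24,15): clear
  edge (24,15)–(19,24): clear
  edge (19,24)–(15,23): clear
  edge (15,23)–(13,14): clear
  midpoint (12,11) outside
  → clear
Obstacle 2 [(14,7) (16,0) (22,0) (22,7)]:
  edge (14,7)–(16,0): clear
  edge (16,0)–(22,0): clear
  edge (22,0)–(22,7): clear
  edge (22,7)–(14,7): clear
  midpoint (12,11) outside
  → clear
Obstacle 3 [(1,10) (3,1) (11,1) (11,9)]:
  edge (1,10)–(3,1): clear
  edge (3,1)–(11,1): clear
  edge (11,1)–(11,9): clear
  edge (11,9)–(1,10): clear
  midpoint (12,11) outside
  → clear
Obstacle 4 [(2,19) (8,13) (9,22) (5,23)]:
  edge (2,19)–(8,13): clear
  edge (8,13)–(9,22): clear
  edge (9,22)–(5,23): clear
  edge (5,23)–(2,19): clear
  midpoint (12,11) outside
  → clear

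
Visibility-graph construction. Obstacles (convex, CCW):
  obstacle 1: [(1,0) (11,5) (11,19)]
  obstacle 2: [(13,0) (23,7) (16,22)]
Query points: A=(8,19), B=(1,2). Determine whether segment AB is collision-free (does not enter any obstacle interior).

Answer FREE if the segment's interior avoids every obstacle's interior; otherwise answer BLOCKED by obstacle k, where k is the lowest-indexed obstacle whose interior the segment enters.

Obstacle 1 [(1,0) (11,5) (11,19)]:
  edge (1,0)–(11,5): clear
  edge (11,5)–(11,19): clear
  edge (11,19)–(1,0): clear
  midpoint (9/2,21/2) outside
  → clear
Obstacle 2 [(13,0) (23,7) (16,22)]:
  edge (13,0)–(23,7): clear
  edge (23,7)–(16,22): clear
  edge (16,22)–(13,0): clear
  midpoint (9/2,21/2) outside
  → clear

FREE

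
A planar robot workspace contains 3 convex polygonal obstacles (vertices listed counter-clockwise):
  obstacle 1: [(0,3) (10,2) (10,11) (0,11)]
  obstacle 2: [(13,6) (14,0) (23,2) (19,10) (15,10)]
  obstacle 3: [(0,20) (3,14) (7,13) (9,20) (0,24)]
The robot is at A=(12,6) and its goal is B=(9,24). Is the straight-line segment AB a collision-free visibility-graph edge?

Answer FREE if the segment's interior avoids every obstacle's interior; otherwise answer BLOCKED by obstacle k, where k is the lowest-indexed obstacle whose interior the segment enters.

FREE

Obstacle 1 [(0,3) (10,2) (10,11) (0,11)]:
  edge (0,3)–(10,2): clear
  edge (10,2)–(10,11): clear
  edge (10,11)–(0,11): clear
  edge (0,11)–(0,3): clear
  midpoint (21/2,15) outside
  → clear
Obstacle 2 [(13,6) (14,0) (23,2) (19,10) (15,10)]:
  edge (13,6)–(14,0): clear
  edge (14,0)–(23,2): clear
  edge (23,2)–(19,10): clear
  edge (19,10)–(15,10): clear
  edge (15,10)–(13,6): clear
  midpoint (21/2,15) outside
  → clear
Obstacle 3 [(0,20) (3,14) (7,13) (9,20) (0,24)]:
  edge (0,20)–(3,14): clear
  edge (3,14)–(7,13): clear
  edge (7,13)–(9,20): clear
  edge (9,20)–(0,24): clear
  edge (0,24)–(0,20): clear
  midpoint (21/2,15) outside
  → clear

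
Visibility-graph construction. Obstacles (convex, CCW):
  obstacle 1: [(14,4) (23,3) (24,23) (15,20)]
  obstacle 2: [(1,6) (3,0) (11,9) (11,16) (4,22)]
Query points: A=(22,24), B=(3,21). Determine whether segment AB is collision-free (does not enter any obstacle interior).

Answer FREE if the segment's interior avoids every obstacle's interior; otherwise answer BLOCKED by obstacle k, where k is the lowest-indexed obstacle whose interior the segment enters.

Obstacle 1 [(14,4) (23,3) (24,23) (15,20)]:
  edge (14,4)–(23,3): clear
  edge (23,3)–(24,23): clear
  edge (24,23)–(15,20): clear
  edge (15,20)–(14,4): clear
  midpoint (25/2,45/2) outside
  → clear
Obstacle 2 [(1,6) (3,0) (11,9) (11,16) (4,22)]:
  edge (1,6)–(3,0): clear
  edge (3,0)–(11,9): clear
  edge (11,9)–(11,16): clear
  edge (11,16)–(4,22): crosses AB
  edge (4,22)–(1,6): crosses AB
  → BLOCKED

BLOCKED by obstacle 2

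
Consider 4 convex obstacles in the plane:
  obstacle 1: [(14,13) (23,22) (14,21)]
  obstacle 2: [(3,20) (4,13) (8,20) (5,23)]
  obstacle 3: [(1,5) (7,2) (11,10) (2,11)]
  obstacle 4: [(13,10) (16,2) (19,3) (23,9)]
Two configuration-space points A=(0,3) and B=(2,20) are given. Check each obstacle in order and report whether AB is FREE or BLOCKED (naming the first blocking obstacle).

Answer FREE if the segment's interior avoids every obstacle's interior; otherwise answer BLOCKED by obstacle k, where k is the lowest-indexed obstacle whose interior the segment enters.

Obstacle 1 [(14,13) (23,22) (14,21)]:
  edge (14,13)–(23,22): clear
  edge (23,22)–(14,21): clear
  edge (14,21)–(14,13): clear
  midpoint (1,23/2) outside
  → clear
Obstacle 2 [(3,20) (4,13) (8,20) (5,23)]:
  edge (3,20)–(4,13): clear
  edge (4,13)–(8,20): clear
  edge (8,20)–(5,23): clear
  edge (5,23)–(3,20): clear
  midpoint (1,23/2) outside
  → clear
Obstacle 3 [(1,5) (7,2) (11,10) (2,11)]:
  edge (1,5)–(7,2): clear
  edge (7,2)–(11,10): clear
  edge (11,10)–(2,11): clear
  edge (2,11)–(1,5): clear
  midpoint (1,23/2) outside
  → clear
Obstacle 4 [(13,10) (16,2) (19,3) (23,9)]:
  edge (13,10)–(16,2): clear
  edge (16,2)–(19,3): clear
  edge (19,3)–(23,9): clear
  edge (23,9)–(13,10): clear
  midpoint (1,23/2) outside
  → clear

FREE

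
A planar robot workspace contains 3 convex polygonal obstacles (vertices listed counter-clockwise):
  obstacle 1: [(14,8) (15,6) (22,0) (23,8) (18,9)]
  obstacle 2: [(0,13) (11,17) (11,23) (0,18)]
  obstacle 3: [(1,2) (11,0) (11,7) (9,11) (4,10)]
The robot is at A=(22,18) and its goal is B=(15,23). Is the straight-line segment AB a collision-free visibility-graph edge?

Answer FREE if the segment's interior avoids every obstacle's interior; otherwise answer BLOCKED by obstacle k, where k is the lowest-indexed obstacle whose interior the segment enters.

FREE

Obstacle 1 [(14,8) (15,6) (22,0) (23,8) (18,9)]:
  edge (14,8)–(15,6): clear
  edge (15,6)–(22,0): clear
  edge (22,0)–(23,8): clear
  edge (23,8)–(18,9): clear
  edge (18,9)–(14,8): clear
  midpoint (37/2,41/2) outside
  → clear
Obstacle 2 [(0,13) (11,17) (11,23) (0,18)]:
  edge (0,13)–(11,17): clear
  edge (11,17)–(11,23): clear
  edge (11,23)–(0,18): clear
  edge (0,18)–(0,13): clear
  midpoint (37/2,41/2) outside
  → clear
Obstacle 3 [(1,2) (11,0) (11,7) (9,11) (4,10)]:
  edge (1,2)–(11,0): clear
  edge (11,0)–(11,7): clear
  edge (11,7)–(9,11): clear
  edge (9,11)–(4,10): clear
  edge (4,10)–(1,2): clear
  midpoint (37/2,41/2) outside
  → clear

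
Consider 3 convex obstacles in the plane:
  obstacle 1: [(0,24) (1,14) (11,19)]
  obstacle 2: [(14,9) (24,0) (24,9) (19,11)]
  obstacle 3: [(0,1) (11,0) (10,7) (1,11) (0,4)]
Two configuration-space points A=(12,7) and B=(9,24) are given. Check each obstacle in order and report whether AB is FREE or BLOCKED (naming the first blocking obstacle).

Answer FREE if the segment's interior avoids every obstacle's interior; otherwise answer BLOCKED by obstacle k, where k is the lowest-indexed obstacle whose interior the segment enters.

Obstacle 1 [(0,24) (1,14) (11,19)]:
  edge (0,24)–(1,14): clear
  edge (1,14)–(11,19): crosses AB
  edge (11,19)–(0,24): crosses AB
  → BLOCKED
Obstacle 2 [(14,9) (24,0) (24,9) (19,11)]:
  edge (14,9)–(24,0): clear
  edge (24,0)–(24,9): clear
  edge (24,9)–(19,11): clear
  edge (19,11)–(14,9): clear
  midpoint (21/2,31/2) outside
  → clear
Obstacle 3 [(0,1) (11,0) (10,7) (1,11) (0,4)]:
  edge (0,1)–(11,0): clear
  edge (11,0)–(10,7): clear
  edge (10,7)–(1,11): clear
  edge (1,11)–(0,4): clear
  edge (0,4)–(0,1): clear
  midpoint (21/2,31/2) outside
  → clear

BLOCKED by obstacle 1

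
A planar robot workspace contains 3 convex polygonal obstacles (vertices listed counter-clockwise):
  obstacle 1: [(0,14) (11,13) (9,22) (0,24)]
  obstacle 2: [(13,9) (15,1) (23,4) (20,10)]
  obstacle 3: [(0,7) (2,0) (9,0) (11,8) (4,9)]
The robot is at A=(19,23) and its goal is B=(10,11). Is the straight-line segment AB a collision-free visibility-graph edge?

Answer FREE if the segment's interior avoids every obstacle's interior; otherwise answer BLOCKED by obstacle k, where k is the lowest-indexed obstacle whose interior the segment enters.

FREE

Obstacle 1 [(0,14) (11,13) (9,22) (0,24)]:
  edge (0,14)–(11,13): clear
  edge (11,13)–(9,22): clear
  edge (9,22)–(0,24): clear
  edge (0,24)–(0,14): clear
  midpoint (29/2,17) outside
  → clear
Obstacle 2 [(13,9) (15,1) (23,4) (20,10)]:
  edge (13,9)–(15,1): clear
  edge (15,1)–(23,4): clear
  edge (23,4)–(20,10): clear
  edge (20,10)–(13,9): clear
  midpoint (29/2,17) outside
  → clear
Obstacle 3 [(0,7) (2,0) (9,0) (11,8) (4,9)]:
  edge (0,7)–(2,0): clear
  edge (2,0)–(9,0): clear
  edge (9,0)–(11,8): clear
  edge (11,8)–(4,9): clear
  edge (4,9)–(0,7): clear
  midpoint (29/2,17) outside
  → clear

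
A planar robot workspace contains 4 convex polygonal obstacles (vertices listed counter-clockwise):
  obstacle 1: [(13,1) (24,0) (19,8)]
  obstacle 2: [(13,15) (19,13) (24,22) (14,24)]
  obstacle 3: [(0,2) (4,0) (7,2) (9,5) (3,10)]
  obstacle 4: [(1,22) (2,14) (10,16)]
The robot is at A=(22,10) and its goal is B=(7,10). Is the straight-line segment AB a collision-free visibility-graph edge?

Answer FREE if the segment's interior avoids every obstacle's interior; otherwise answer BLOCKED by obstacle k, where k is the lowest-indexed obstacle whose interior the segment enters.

Obstacle 1 [(13,1) (24,0) (19,8)]:
  edge (13,1)–(24,0): clear
  edge (24,0)–(19,8): clear
  edge (19,8)–(13,1): clear
  midpoint (29/2,10) outside
  → clear
Obstacle 2 [(13,15) (19,13) (24,22) (14,24)]:
  edge (13,15)–(19,13): clear
  edge (19,13)–(24,22): clear
  edge (24,22)–(14,24): clear
  edge (14,24)–(13,15): clear
  midpoint (29/2,10) outside
  → clear
Obstacle 3 [(0,2) (4,0) (7,2) (9,5) (3,10)]:
  edge (0,2)–(4,0): clear
  edge (4,0)–(7,2): clear
  edge (7,2)–(9,5): clear
  edge (9,5)–(3,10): clear
  edge (3,10)–(0,2): clear
  midpoint (29/2,10) outside
  → clear
Obstacle 4 [(1,22) (2,14) (10,16)]:
  edge (1,22)–(2,14): clear
  edge (2,14)–(10,16): clear
  edge (10,16)–(1,22): clear
  midpoint (29/2,10) outside
  → clear

FREE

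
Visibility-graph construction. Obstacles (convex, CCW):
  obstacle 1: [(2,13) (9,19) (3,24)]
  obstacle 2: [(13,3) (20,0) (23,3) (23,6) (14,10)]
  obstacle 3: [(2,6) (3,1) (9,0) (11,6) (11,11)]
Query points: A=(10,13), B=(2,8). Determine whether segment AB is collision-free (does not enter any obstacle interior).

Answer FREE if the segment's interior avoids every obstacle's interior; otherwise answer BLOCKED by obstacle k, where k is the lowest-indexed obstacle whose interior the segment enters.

Obstacle 1 [(2,13) (9,19) (3,24)]:
  edge (2,13)–(9,19): clear
  edge (9,19)–(3,24): clear
  edge (3,24)–(2,13): clear
  midpoint (6,21/2) outside
  → clear
Obstacle 2 [(13,3) (20,0) (23,3) (23,6) (14,10)]:
  edge (13,3)–(20,0): clear
  edge (20,0)–(23,3): clear
  edge (23,3)–(23,6): clear
  edge (23,6)–(14,10): clear
  edge (14,10)–(13,3): clear
  midpoint (6,21/2) outside
  → clear
Obstacle 3 [(2,6) (3,1) (9,0) (11,6) (11,11)]:
  edge (2,6)–(3,1): clear
  edge (3,1)–(9,0): clear
  edge (9,0)–(11,6): clear
  edge (11,6)–(11,11): clear
  edge (11,11)–(2,6): clear
  midpoint (6,21/2) outside
  → clear

FREE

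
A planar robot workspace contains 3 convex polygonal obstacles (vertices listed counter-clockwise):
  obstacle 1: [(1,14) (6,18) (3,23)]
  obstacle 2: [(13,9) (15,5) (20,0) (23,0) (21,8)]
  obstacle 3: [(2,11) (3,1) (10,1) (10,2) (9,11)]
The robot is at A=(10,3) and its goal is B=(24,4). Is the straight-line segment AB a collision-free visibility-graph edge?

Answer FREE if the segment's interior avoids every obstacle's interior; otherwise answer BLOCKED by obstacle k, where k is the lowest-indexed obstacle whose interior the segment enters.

Obstacle 1 [(1,14) (6,18) (3,23)]:
  edge (1,14)–(6,18): clear
  edge (6,18)–(3,23): clear
  edge (3,23)–(1,14): clear
  midpoint (17,7/2) outside
  → clear
Obstacle 2 [(13,9) (15,5) (20,0) (23,0) (21,8)]:
  edge (13,9)–(15,5): clear
  edge (15,5)–(20,0): crosses AB
  edge (20,0)–(23,0): clear
  edge (23,0)–(21,8): crosses AB
  edge (21,8)–(13,9): clear
  → BLOCKED
Obstacle 3 [(2,11) (3,1) (10,1) (10,2) (9,11)]:
  edge (2,11)–(3,1): clear
  edge (3,1)–(10,1): clear
  edge (10,1)–(10,2): clear
  edge (10,2)–(9,11): clear
  edge (9,11)–(2,11): clear
  midpoint (17,7/2) outside
  → clear

BLOCKED by obstacle 2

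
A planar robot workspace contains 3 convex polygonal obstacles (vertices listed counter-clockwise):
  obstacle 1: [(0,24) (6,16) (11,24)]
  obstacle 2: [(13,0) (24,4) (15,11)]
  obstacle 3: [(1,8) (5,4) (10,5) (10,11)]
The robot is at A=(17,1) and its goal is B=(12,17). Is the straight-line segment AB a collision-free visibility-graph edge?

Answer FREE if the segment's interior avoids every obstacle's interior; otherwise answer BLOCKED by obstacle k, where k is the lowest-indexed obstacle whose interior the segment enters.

Obstacle 1 [(0,24) (6,16) (11,24)]:
  edge (0,24)–(6,16): clear
  edge (6,16)–(11,24): clear
  edge (11,24)–(0,24): clear
  midpoint (29/2,9) outside
  → clear
Obstacle 2 [(13,0) (24,4) (15,11)]:
  edge (13,0)–(24,4): crosses AB
  edge (24,4)–(15,11): clear
  edge (15,11)–(13,0): crosses AB
  → BLOCKED
Obstacle 3 [(1,8) (5,4) (10,5) (10,11)]:
  edge (1,8)–(5,4): clear
  edge (5,4)–(10,5): clear
  edge (10,5)–(10,11): clear
  edge (10,11)–(1,8): clear
  midpoint (29/2,9) outside
  → clear

BLOCKED by obstacle 2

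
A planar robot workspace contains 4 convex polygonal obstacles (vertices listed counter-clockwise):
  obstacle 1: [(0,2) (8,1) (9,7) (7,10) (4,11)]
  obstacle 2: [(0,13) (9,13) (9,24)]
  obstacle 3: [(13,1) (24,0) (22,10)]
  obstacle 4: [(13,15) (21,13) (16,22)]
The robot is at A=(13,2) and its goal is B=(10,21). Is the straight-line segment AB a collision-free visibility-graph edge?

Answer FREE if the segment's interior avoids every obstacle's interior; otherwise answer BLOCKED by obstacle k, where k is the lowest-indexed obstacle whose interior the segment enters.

Obstacle 1 [(0,2) (8,1) (9,7) (7,10) (4,11)]:
  edge (0,2)–(8,1): clear
  edge (8,1)–(9,7): clear
  edge (9,7)–(7,10): clear
  edge (7,10)–(4,11): clear
  edge (4,11)–(0,2): clear
  midpoint (23/2,23/2) outside
  → clear
Obstacle 2 [(0,13) (9,13) (9,24)]:
  edge (0,13)–(9,13): clear
  edge (9,13)–(9,24): clear
  edge (9,24)–(0,13): clear
  midpoint (23/2,23/2) outside
  → clear
Obstacle 3 [(13,1) (24,0) (22,10)]:
  edge (13,1)–(24,0): clear
  edge (24,0)–(22,10): clear
  edge (22,10)–(13,1): clear
  midpoint (23/2,23/2) outside
  → clear
Obstacle 4 [(13,15) (21,13) (16,22)]:
  edge (13,15)–(21,13): clear
  edge (21,13)–(16,22): clear
  edge (16,22)–(13,15): clear
  midpoint (23/2,23/2) outside
  → clear

FREE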